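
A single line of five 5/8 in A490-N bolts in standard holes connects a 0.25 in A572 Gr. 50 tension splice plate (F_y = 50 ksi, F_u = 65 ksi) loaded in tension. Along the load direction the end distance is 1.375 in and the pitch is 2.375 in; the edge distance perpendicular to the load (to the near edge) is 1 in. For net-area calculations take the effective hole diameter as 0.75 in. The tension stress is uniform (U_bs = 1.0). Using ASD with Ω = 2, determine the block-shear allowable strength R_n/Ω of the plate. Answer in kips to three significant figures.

Shear plane L_v = 1.375 + 4·2.375 = 10.88 in; A_gv = 10.88 × 0.25 = 2.719 in².
A_nv = (10.88 − 4.5·0.75) × 0.25 = 1.875 in².
A_nt = (1 − 0.5·0.75) × 0.25 = 0.1562 in².
0.6 F_u A_nv = 73.12 kips; 0.6 F_y A_gv = 81.56 kips → shear rupture governs the shear term.
R_n = 73.12 + 1.0 × 65 × 0.1562 = 83.28 kips.
Allowable strength R_n/Ω = 83.28 / 2 = 41.6 kips.

41.6 kips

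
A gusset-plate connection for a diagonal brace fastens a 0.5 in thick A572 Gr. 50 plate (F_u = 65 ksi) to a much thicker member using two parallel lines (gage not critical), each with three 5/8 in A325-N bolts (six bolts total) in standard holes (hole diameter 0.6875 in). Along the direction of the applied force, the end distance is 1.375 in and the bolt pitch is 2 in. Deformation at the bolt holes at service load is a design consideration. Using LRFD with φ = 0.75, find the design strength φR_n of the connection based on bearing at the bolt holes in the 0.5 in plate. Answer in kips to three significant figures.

207 kips

Per bolt r_n = 1.2 l_c t F_u ≤ 2.4 d t F_u; upper limit = 2.4 × 0.625 × 0.5 × 65 = 48.75 kips.
Edge bolt: l_c = 1.375 − 0.6875/2 = 1.031 in → 1.2 × 1.031 × 0.5 × 65 = 40.22 → r_n = 40.22 kips.
Interior bolts: l_c = 2 − 0.6875 = 1.312 in → 1.2 × 1.312 × 0.5 × 65 = 51.19 → r_n = 48.75 kips.
R_n = 2 × 40.22 + 4 × 48.75 = 275.4 kips.
Design strength φR_n = 0.75 × 275.4 = 207 kips.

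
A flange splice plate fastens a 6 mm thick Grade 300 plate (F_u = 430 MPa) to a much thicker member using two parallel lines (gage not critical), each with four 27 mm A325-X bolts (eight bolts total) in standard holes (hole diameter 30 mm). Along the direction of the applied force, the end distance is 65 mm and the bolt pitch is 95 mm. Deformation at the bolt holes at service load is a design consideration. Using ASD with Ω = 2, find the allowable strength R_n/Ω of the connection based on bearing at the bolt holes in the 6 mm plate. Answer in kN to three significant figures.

656 kN

Per bolt r_n = 1.2 l_c t F_u ≤ 2.4 d t F_u; upper limit = 2.4 × 27 × 6 × 430 / 1000 = 167.2 kN.
Edge bolt: l_c = 65 − 30/2 = 50 mm → 1.2 × 50 × 6 × 430 / 1000 = 154.8 → r_n = 154.8 kN.
Interior bolts: l_c = 95 − 30 = 65 mm → 1.2 × 65 × 6 × 430 / 1000 = 201.2 → r_n = 167.2 kN.
R_n = 2 × 154.8 + 6 × 167.2 = 1313 kN.
Allowable strength R_n/Ω = 1313 / 2 = 656 kN.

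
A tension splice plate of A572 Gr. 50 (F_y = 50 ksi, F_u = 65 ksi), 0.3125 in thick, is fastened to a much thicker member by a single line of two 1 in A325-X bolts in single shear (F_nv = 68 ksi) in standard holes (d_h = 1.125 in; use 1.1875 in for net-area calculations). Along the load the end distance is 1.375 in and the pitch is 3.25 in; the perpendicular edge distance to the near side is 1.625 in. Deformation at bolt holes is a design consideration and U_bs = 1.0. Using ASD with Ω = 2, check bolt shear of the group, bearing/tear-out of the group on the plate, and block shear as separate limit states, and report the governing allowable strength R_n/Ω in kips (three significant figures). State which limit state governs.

Bolt shear: A_b = π·1²/4 = 0.7854 in²; R_n = 68 × 0.7854 × 2 × 1 = 106.8 kips → 106.8 / 2 = 53.4 kips.
Bearing: edge l_c = 0.8125, r_n = 19.8 kips; interior l_c = 2.125, r_n = 48.75 kips; R_n = 19.8 + 1·48.75 = 68.55 kips → 34.3 kips.
Block shear: A_gv = 1.445, A_nv = 0.8887, A_nt = 0.3223 in²; R_n = min(0.6F_uA_nv, 0.6F_yA_gv) + U_bs·F_u·A_nt = 55.61 kips → 27.8 kips.
Block shear governs: 27.8 kips.

27.8 kips (block shear governs)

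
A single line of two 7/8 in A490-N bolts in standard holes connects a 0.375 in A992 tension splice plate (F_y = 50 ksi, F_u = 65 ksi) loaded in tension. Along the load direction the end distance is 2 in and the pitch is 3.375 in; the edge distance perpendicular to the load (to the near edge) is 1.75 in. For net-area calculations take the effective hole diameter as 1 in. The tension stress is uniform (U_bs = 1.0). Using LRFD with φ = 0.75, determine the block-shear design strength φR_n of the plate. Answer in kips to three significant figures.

65.4 kips

Shear plane L_v = 2 + 1·3.375 = 5.375 in; A_gv = 5.375 × 0.375 = 2.016 in².
A_nv = (5.375 − 1.5·1) × 0.375 = 1.453 in².
A_nt = (1.75 − 0.5·1) × 0.375 = 0.4688 in².
0.6 F_u A_nv = 56.67 kips; 0.6 F_y A_gv = 60.47 kips → shear rupture governs the shear term.
R_n = 56.67 + 1.0 × 65 × 0.4688 = 87.14 kips.
Design strength φR_n = 0.75 × 87.14 = 65.4 kips.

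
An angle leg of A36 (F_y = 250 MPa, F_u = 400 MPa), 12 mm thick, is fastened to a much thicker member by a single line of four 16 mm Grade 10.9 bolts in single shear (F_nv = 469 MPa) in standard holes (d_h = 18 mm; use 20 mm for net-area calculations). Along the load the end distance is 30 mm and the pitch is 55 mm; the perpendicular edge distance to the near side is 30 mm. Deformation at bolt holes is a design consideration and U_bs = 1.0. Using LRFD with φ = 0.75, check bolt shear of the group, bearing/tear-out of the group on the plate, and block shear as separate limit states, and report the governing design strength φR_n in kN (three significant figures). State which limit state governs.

283 kN (bolt shear governs)

Bolt shear: A_b = π·16²/4 = 201.1 mm²; R_n = 469 × 201.1 × 4 × 1 / 1000 = 377.2 kN → 0.75 × 377.2 = 283 kN.
Bearing: edge l_c = 21, r_n = 121 kN; interior l_c = 37, r_n = 184.3 kN; R_n = 121 + 3·184.3 = 673.9 kN → 505 kN.
Block shear: A_gv = 2340, A_nv = 1500, A_nt = 240 mm²; R_n = min(0.6F_uA_nv, 0.6F_yA_gv) + U_bs·F_u·A_nt = 447 kN → 335 kN.
Bolt shear governs: 283 kN.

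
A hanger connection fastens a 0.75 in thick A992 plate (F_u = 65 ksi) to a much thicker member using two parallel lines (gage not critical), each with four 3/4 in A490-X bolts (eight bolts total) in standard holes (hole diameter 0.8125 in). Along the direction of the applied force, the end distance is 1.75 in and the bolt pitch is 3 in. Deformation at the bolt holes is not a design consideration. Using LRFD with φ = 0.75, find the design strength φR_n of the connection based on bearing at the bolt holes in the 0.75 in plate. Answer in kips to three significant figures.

641 kips

Per bolt r_n = 1.5 l_c t F_u ≤ 3.0 d t F_u; upper limit = 3.0 × 0.75 × 0.75 × 65 = 109.7 kips.
Edge bolt: l_c = 1.75 − 0.8125/2 = 1.344 in → 1.5 × 1.344 × 0.75 × 65 = 98.26 → r_n = 98.26 kips.
Interior bolts: l_c = 3 − 0.8125 = 2.188 in → 1.5 × 2.188 × 0.75 × 65 = 160 → r_n = 109.7 kips.
R_n = 2 × 98.26 + 6 × 109.7 = 854.6 kips.
Design strength φR_n = 0.75 × 854.6 = 641 kips.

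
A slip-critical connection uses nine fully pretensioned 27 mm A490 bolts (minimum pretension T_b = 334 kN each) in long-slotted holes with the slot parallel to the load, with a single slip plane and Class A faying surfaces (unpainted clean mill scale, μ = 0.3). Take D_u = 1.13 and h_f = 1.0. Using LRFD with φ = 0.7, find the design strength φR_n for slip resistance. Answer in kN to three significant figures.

R_n = μ · D_u · h_f · T_b · n_s · n_b = 0.3 × 1.13 × 1.0 × 334 × 1 × 9 = 1019 kN.
Design strength φR_n = 0.7 × 1019 = 713 kN.

713 kN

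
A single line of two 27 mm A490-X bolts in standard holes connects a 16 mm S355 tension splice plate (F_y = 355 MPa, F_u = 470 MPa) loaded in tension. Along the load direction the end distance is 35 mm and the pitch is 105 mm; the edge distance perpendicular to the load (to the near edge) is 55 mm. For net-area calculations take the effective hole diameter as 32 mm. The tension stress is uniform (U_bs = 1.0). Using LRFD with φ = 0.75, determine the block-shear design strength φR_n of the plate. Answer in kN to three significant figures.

Shear plane L_v = 35 + 1·105 = 140 mm; A_gv = 140 × 16 = 2240 mm².
A_nv = (140 − 1.5·32) × 16 = 1472 mm².
A_nt = (55 − 0.5·32) × 16 = 624 mm².
0.6 F_u A_nv = 415.1 kN; 0.6 F_y A_gv = 477.1 kN → shear rupture governs the shear term.
R_n = 415.1 + 1.0 × 470 × 624 / 1000 = 708.4 kN.
Design strength φR_n = 0.75 × 708.4 = 531 kN.

531 kN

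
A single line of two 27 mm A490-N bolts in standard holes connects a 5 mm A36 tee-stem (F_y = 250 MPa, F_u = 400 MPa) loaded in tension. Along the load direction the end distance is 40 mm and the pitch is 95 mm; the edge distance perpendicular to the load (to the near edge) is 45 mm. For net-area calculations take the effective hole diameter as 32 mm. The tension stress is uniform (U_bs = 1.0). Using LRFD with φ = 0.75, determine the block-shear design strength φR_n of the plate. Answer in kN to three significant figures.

119 kN

Shear plane L_v = 40 + 1·95 = 135 mm; A_gv = 135 × 5 = 675 mm².
A_nv = (135 − 1.5·32) × 5 = 435 mm².
A_nt = (45 − 0.5·32) × 5 = 145 mm².
0.6 F_u A_nv = 104.4 kN; 0.6 F_y A_gv = 101.2 kN → shear yielding governs the shear term.
R_n = 101.2 + 1.0 × 400 × 145 / 1000 = 159.2 kN.
Design strength φR_n = 0.75 × 159.2 = 119 kN.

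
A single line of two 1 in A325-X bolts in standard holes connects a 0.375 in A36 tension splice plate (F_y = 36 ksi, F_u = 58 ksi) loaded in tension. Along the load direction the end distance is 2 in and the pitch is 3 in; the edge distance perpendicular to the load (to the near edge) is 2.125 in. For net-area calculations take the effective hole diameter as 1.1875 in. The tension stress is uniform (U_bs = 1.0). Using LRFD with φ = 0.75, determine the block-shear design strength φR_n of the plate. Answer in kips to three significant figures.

55.4 kips

Shear plane L_v = 2 + 1·3 = 5 in; A_gv = 5 × 0.375 = 1.875 in².
A_nv = (5 − 1.5·1.1875) × 0.375 = 1.207 in².
A_nt = (2.125 − 0.5·1.1875) × 0.375 = 0.5742 in².
0.6 F_u A_nv = 42 kips; 0.6 F_y A_gv = 40.5 kips → shear yielding governs the shear term.
R_n = 40.5 + 1.0 × 58 × 0.5742 = 73.8 kips.
Design strength φR_n = 0.75 × 73.8 = 55.4 kips.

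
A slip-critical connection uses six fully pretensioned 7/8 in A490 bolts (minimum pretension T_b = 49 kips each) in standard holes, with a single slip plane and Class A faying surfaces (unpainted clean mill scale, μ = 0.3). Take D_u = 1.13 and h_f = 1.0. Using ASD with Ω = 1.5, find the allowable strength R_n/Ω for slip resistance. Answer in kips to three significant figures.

66.4 kips

R_n = μ · D_u · h_f · T_b · n_s · n_b = 0.3 × 1.13 × 1.0 × 49 × 1 × 6 = 99.67 kips.
Allowable strength R_n/Ω = 99.67 / 1.5 = 66.4 kips.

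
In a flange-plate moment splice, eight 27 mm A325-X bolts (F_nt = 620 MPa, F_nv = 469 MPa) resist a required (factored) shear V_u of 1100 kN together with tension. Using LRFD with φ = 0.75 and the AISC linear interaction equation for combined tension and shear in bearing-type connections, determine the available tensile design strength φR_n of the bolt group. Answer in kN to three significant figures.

A_b = π·27²/4 = 572.6 mm²; f_rv = 1100 × 1000 / (8 × 572.6) = 240.2 MPa.
F'_nt = 1.3 F_nt − (F_nt / φF_nv) f_rv = 1.3·620 − (620/(0.75·469))·240.2 = 382.7 MPa, capped at F_nt → F'_nt = 382.7 MPa.
R_n = F'_nt · A_b · n = 382.7 × 572.6 × 8 / 1000 = 1753 kN.
Design strength φR_n = 0.75 × 1753 = 1310 kN.

1310 kN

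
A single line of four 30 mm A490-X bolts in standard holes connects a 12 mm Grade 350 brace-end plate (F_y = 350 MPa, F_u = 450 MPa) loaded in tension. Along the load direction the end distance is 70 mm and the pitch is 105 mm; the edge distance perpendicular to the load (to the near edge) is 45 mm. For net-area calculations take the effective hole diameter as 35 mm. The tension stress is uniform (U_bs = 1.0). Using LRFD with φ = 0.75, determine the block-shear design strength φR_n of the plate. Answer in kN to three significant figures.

Shear plane L_v = 70 + 3·105 = 385 mm; A_gv = 385 × 12 = 4620 mm².
A_nv = (385 − 3.5·35) × 12 = 3150 mm².
A_nt = (45 − 0.5·35) × 12 = 330 mm².
0.6 F_u A_nv = 850.5 kN; 0.6 F_y A_gv = 970.2 kN → shear rupture governs the shear term.
R_n = 850.5 + 1.0 × 450 × 330 / 1000 = 999 kN.
Design strength φR_n = 0.75 × 999 = 749 kN.

749 kN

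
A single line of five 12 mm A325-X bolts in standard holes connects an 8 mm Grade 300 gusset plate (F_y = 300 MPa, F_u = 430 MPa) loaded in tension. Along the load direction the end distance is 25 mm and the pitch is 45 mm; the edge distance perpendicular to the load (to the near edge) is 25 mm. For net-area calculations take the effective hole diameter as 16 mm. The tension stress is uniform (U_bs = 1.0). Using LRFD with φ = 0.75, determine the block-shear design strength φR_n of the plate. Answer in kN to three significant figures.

250 kN

Shear plane L_v = 25 + 4·45 = 205 mm; A_gv = 205 × 8 = 1640 mm².
A_nv = (205 − 4.5·16) × 8 = 1064 mm².
A_nt = (25 − 0.5·16) × 8 = 136 mm².
0.6 F_u A_nv = 274.5 kN; 0.6 F_y A_gv = 295.2 kN → shear rupture governs the shear term.
R_n = 274.5 + 1.0 × 430 × 136 / 1000 = 333 kN.
Design strength φR_n = 0.75 × 333 = 250 kN.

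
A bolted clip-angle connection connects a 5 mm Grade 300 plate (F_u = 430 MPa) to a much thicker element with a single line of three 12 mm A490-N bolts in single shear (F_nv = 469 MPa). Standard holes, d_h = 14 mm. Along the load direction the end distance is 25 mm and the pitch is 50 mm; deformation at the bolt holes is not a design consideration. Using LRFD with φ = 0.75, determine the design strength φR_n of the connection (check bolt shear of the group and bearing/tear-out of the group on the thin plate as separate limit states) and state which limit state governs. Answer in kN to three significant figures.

Bolt shear: A_b = π·12²/4 = 113.1 mm²; R_n = 469 × 113.1 × 3 × 1 / 1000 = 159.1 kN → 0.75 × 159.1 = 119 kN.
Bearing (1.5 l_c t F_u ≤ 3.0 d t F_u): upper limit = 3.0·12·5·430 / 1000 = 77.4 kN.
  Edge l_c = 25 − 14/2 = 18 → r_n = 58.05 kN; interior l_c = 50 − 14 = 36 → r_n = 77.4 kN.
  R_n,bearing = 1·58.05 + 2·77.4 = 212.9 kN → 0.75 × 212.9 = 160 kN.
Bolt shear governs: 119 kN.

119 kN (bolt shear governs)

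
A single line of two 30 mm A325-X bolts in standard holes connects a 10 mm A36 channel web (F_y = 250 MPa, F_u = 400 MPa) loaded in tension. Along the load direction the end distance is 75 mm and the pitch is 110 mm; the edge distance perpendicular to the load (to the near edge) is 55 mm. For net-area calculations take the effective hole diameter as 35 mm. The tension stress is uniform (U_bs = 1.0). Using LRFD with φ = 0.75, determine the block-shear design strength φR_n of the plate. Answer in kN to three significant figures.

Shear plane L_v = 75 + 1·110 = 185 mm; A_gv = 185 × 10 = 1850 mm².
A_nv = (185 − 1.5·35) × 10 = 1325 mm².
A_nt = (55 − 0.5·35) × 10 = 375 mm².
0.6 F_u A_nv = 318 kN; 0.6 F_y A_gv = 277.5 kN → shear yielding governs the shear term.
R_n = 277.5 + 1.0 × 400 × 375 / 1000 = 427.5 kN.
Design strength φR_n = 0.75 × 427.5 = 321 kN.

321 kN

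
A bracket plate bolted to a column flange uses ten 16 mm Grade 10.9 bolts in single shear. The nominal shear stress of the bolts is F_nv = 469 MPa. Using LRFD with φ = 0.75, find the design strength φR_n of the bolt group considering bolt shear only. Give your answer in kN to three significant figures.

707 kN

A_b = π × 16² / 4 = 201.1 mm².
R_n = F_nv · A_b · n · n_s = 469 × 201.1 × 10 × 1 / 1000 = 943 kN.
Design strength φR_n = 0.75 × 943 = 707 kN.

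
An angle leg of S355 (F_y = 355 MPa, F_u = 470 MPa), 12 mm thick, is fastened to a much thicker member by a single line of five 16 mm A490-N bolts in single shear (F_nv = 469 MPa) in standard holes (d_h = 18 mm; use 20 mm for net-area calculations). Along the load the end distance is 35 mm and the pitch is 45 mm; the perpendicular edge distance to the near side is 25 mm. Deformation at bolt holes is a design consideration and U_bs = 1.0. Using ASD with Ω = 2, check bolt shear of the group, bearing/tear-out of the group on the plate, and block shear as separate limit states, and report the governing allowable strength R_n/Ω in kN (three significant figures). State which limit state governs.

236 kN (bolt shear governs)

Bolt shear: A_b = π·16²/4 = 201.1 mm²; R_n = 469 × 201.1 × 5 × 1 / 1000 = 471.5 kN → 471.5 / 2 = 236 kN.
Bearing: edge l_c = 26, r_n = 176 kN; interior l_c = 27, r_n = 182.7 kN; R_n = 176 + 4·182.7 = 906.9 kN → 453 kN.
Block shear: A_gv = 2580, A_nv = 1500, A_nt = 180 mm²; R_n = min(0.6F_uA_nv, 0.6F_yA_gv) + U_bs·F_u·A_nt = 507.6 kN → 254 kN.
Bolt shear governs: 236 kN.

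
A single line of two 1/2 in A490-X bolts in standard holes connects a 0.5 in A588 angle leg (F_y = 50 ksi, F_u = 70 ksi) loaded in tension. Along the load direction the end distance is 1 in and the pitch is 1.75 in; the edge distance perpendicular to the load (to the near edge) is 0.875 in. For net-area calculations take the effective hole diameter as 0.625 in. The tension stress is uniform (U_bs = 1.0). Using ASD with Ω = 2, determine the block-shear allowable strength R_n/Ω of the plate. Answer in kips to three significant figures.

Shear plane L_v = 1 + 1·1.75 = 2.75 in; A_gv = 2.75 × 0.5 = 1.375 in².
A_nv = (2.75 − 1.5·0.625) × 0.5 = 0.9062 in².
A_nt = (0.875 − 0.5·0.625) × 0.5 = 0.2812 in².
0.6 F_u A_nv = 38.06 kips; 0.6 F_y A_gv = 41.25 kips → shear rupture governs the shear term.
R_n = 38.06 + 1.0 × 70 × 0.2812 = 57.75 kips.
Allowable strength R_n/Ω = 57.75 / 2 = 28.9 kips.

28.9 kips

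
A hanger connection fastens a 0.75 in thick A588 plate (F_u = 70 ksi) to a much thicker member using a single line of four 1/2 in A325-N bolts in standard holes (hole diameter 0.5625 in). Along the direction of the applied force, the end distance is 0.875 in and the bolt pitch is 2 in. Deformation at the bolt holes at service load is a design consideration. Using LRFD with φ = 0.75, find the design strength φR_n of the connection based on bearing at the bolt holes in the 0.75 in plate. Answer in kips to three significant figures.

170 kips

Per bolt r_n = 1.2 l_c t F_u ≤ 2.4 d t F_u; upper limit = 2.4 × 0.5 × 0.75 × 70 = 63 kips.
Edge bolt: l_c = 0.875 − 0.5625/2 = 0.5938 in → 1.2 × 0.5938 × 0.75 × 70 = 37.41 → r_n = 37.41 kips.
Interior bolts: l_c = 2 − 0.5625 = 1.438 in → 1.2 × 1.438 × 0.75 × 70 = 90.56 → r_n = 63 kips.
R_n = 1 × 37.41 + 3 × 63 = 226.4 kips.
Design strength φR_n = 0.75 × 226.4 = 170 kips.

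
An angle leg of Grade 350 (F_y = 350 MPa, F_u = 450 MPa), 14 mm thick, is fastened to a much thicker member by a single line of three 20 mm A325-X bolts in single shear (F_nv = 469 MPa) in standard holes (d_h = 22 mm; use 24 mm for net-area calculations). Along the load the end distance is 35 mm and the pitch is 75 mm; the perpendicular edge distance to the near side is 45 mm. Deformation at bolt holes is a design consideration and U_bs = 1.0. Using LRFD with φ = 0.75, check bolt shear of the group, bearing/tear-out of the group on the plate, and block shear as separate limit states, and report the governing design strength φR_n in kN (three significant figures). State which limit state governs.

Bolt shear: A_b = π·20²/4 = 314.2 mm²; R_n = 469 × 314.2 × 3 × 1 / 1000 = 442 kN → 0.75 × 442 = 332 kN.
Bearing: edge l_c = 24, r_n = 181.4 kN; interior l_c = 53, r_n = 302.4 kN; R_n = 181.4 + 2·302.4 = 786.2 kN → 590 kN.
Block shear: A_gv = 2590, A_nv = 1750, A_nt = 462 mm²; R_n = min(0.6F_uA_nv, 0.6F_yA_gv) + U_bs·F_u·A_nt = 680.4 kN → 510 kN.
Bolt shear governs: 332 kN.

332 kN (bolt shear governs)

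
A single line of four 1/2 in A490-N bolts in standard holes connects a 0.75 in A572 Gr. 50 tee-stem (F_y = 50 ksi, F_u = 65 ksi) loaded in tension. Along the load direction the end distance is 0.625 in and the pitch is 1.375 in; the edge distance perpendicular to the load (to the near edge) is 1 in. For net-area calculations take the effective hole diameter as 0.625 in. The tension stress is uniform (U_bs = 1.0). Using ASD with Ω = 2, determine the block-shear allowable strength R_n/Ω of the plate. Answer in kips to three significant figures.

Shear plane L_v = 0.625 + 3·1.375 = 4.75 in; A_gv = 4.75 × 0.75 = 3.562 in².
A_nv = (4.75 − 3.5·0.625) × 0.75 = 1.922 in².
A_nt = (1 − 0.5·0.625) × 0.75 = 0.5156 in².
0.6 F_u A_nv = 74.95 kips; 0.6 F_y A_gv = 106.9 kips → shear rupture governs the shear term.
R_n = 74.95 + 1.0 × 65 × 0.5156 = 108.5 kips.
Allowable strength R_n/Ω = 108.5 / 2 = 54.2 kips.

54.2 kips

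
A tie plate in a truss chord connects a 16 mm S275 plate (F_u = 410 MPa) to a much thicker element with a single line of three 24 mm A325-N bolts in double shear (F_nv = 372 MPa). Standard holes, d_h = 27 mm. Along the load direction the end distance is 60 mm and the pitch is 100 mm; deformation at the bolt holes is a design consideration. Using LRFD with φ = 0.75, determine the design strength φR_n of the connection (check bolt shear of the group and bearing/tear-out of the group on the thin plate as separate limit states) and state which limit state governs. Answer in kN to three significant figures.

Bolt shear: A_b = π·24²/4 = 452.4 mm²; R_n = 372 × 452.4 × 3 × 2 / 1000 = 1010 kN → 0.75 × 1010 = 757 kN.
Bearing (1.2 l_c t F_u ≤ 2.4 d t F_u): upper limit = 2.4·24·16·410 / 1000 = 377.9 kN.
  Edge l_c = 60 − 27/2 = 46.5 → r_n = 366 kN; interior l_c = 100 − 27 = 73 → r_n = 377.9 kN.
  R_n,bearing = 1·366 + 2·377.9 = 1122 kN → 0.75 × 1122 = 841 kN.
Bolt shear governs: 757 kN.

757 kN (bolt shear governs)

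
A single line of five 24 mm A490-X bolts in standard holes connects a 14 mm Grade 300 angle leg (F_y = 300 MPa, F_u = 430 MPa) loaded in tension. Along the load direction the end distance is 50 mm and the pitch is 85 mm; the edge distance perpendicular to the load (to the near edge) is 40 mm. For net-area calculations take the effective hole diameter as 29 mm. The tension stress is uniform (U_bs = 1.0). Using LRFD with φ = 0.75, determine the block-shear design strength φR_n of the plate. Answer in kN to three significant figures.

Shear plane L_v = 50 + 4·85 = 390 mm; A_gv = 390 × 14 = 5460 mm².
A_nv = (390 − 4.5·29) × 14 = 3633 mm².
A_nt = (40 − 0.5·29) × 14 = 357 mm².
0.6 F_u A_nv = 937.3 kN; 0.6 F_y A_gv = 982.8 kN → shear rupture governs the shear term.
R_n = 937.3 + 1.0 × 430 × 357 / 1000 = 1091 kN.
Design strength φR_n = 0.75 × 1091 = 818 kN.

818 kN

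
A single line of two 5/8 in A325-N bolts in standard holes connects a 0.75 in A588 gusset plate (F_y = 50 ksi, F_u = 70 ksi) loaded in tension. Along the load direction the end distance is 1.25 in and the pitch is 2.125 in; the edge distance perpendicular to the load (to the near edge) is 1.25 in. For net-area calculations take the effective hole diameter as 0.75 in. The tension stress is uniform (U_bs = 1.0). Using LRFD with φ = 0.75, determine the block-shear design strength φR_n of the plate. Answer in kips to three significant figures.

Shear plane L_v = 1.25 + 1·2.125 = 3.375 in; A_gv = 3.375 × 0.75 = 2.531 in².
A_nv = (3.375 − 1.5·0.75) × 0.75 = 1.688 in².
A_nt = (1.25 − 0.5·0.75) × 0.75 = 0.6562 in².
0.6 F_u A_nv = 70.88 kips; 0.6 F_y A_gv = 75.94 kips → shear rupture governs the shear term.
R_n = 70.88 + 1.0 × 70 × 0.6562 = 116.8 kips.
Design strength φR_n = 0.75 × 116.8 = 87.6 kips.

87.6 kips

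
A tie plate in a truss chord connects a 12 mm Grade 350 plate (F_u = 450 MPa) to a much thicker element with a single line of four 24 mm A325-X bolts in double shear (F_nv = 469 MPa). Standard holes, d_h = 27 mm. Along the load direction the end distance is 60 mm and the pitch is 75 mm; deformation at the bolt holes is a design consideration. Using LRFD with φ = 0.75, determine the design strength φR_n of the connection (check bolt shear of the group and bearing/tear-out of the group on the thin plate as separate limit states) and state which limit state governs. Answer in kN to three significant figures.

Bolt shear: A_b = π·24²/4 = 452.4 mm²; R_n = 469 × 452.4 × 4 × 2 / 1000 = 1697 kN → 0.75 × 1697 = 1270 kN.
Bearing (1.2 l_c t F_u ≤ 2.4 d t F_u): upper limit = 2.4·24·12·450 / 1000 = 311 kN.
  Edge l_c = 60 − 27/2 = 46.5 → r_n = 301.3 kN; interior l_c = 75 − 27 = 48 → r_n = 311 kN.
  R_n,bearing = 1·301.3 + 3·311 = 1234 kN → 0.75 × 1234 = 926 kN.
Bearing governs: 926 kN.

926 kN (bearing governs)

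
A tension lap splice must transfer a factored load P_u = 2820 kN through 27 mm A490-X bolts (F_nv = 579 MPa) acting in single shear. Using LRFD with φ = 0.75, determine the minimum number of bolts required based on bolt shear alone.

12 bolts

A_b = π·27²/4 = 572.6 mm².
Per-bolt design strength φR_n = 0.75 × 579 × 572.6 × 1 / 1000 = 248.6 kN.
n ≥ 2820 / 248.6 = 11.34 → use 12 bolts.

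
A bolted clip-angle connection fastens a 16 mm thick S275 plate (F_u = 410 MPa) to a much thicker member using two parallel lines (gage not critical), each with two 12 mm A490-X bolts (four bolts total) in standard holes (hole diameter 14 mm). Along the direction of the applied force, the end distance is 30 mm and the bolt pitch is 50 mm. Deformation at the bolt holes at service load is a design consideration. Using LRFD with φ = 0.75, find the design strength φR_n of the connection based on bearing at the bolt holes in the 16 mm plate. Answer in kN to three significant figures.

Per bolt r_n = 1.2 l_c t F_u ≤ 2.4 d t F_u; upper limit = 2.4 × 12 × 16 × 410 / 1000 = 188.9 kN.
Edge bolt: l_c = 30 − 14/2 = 23 mm → 1.2 × 23 × 16 × 410 / 1000 = 181.1 → r_n = 181.1 kN.
Interior bolts: l_c = 50 − 14 = 36 mm → 1.2 × 36 × 16 × 410 / 1000 = 283.4 → r_n = 188.9 kN.
R_n = 2 × 181.1 + 2 × 188.9 = 740 kN.
Design strength φR_n = 0.75 × 740 = 555 kN.

555 kN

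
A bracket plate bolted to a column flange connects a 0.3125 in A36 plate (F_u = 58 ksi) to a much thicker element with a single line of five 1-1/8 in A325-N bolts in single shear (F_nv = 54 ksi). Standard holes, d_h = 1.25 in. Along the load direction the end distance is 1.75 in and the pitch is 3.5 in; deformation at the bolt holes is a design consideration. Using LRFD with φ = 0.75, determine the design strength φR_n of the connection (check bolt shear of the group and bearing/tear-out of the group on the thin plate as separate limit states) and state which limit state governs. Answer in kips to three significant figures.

165 kips (bearing governs)

Bolt shear: A_b = π·1.125²/4 = 0.994 in²; R_n = 54 × 0.994 × 5 × 1 = 268.4 kips → 0.75 × 268.4 = 201 kips.
Bearing (1.2 l_c t F_u ≤ 2.4 d t F_u): upper limit = 2.4·1.125·0.3125·58 = 48.94 kips.
  Edge l_c = 1.75 − 1.25/2 = 1.125 → r_n = 24.47 kips; interior l_c = 3.5 − 1.25 = 2.25 → r_n = 48.94 kips.
  R_n,bearing = 1·24.47 + 4·48.94 = 220.2 kips → 0.75 × 220.2 = 165 kips.
Bearing governs: 165 kips.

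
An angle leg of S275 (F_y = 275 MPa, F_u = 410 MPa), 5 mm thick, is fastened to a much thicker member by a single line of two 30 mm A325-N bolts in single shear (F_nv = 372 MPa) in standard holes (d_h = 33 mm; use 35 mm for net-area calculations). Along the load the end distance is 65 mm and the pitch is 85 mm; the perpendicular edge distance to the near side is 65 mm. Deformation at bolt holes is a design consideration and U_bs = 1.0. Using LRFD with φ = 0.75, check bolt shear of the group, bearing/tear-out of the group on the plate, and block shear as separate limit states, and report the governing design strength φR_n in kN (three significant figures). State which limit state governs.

Bolt shear: A_b = π·30²/4 = 706.9 mm²; R_n = 372 × 706.9 × 2 × 1 / 1000 = 525.9 kN → 0.75 × 525.9 = 394 kN.
Bearing: edge l_c = 48.5, r_n = 119.3 kN; interior l_c = 52, r_n = 127.9 kN; R_n = 119.3 + 1·127.9 = 247.2 kN → 185 kN.
Block shear: A_gv = 750, A_nv = 487.5, A_nt = 237.5 mm²; R_n = min(0.6F_uA_nv, 0.6F_yA_gv) + U_bs·F_u·A_nt = 217.3 kN → 163 kN.
Block shear governs: 163 kN.

163 kN (block shear governs)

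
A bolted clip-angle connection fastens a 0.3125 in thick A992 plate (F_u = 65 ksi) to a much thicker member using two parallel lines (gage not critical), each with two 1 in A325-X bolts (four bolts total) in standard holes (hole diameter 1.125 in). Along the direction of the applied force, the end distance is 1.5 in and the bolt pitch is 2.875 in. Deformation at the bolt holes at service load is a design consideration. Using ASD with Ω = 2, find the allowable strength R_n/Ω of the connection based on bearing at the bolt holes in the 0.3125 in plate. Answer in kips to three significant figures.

65.5 kips

Per bolt r_n = 1.2 l_c t F_u ≤ 2.4 d t F_u; upper limit = 2.4 × 1 × 0.3125 × 65 = 48.75 kips.
Edge bolt: l_c = 1.5 − 1.125/2 = 0.9375 in → 1.2 × 0.9375 × 0.3125 × 65 = 22.85 → r_n = 22.85 kips.
Interior bolts: l_c = 2.875 − 1.125 = 1.75 in → 1.2 × 1.75 × 0.3125 × 65 = 42.66 → r_n = 42.66 kips.
R_n = 2 × 22.85 + 2 × 42.66 = 131 kips.
Allowable strength R_n/Ω = 131 / 2 = 65.5 kips.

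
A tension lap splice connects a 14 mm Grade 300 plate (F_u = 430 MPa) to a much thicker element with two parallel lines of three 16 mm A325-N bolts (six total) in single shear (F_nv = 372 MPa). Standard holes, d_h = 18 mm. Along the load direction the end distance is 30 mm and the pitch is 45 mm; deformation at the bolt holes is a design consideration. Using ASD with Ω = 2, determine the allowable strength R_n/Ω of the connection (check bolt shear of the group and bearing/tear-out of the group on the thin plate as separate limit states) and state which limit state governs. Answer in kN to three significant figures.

224 kN (bolt shear governs)

Bolt shear: A_b = π·16²/4 = 201.1 mm²; R_n = 372 × 201.1 × 6 × 1 / 1000 = 448.8 kN → 448.8 / 2 = 224 kN.
Bearing (1.2 l_c t F_u ≤ 2.4 d t F_u): upper limit = 2.4·16·14·430 / 1000 = 231.2 kN.
  Edge l_c = 30 − 18/2 = 21 → r_n = 151.7 kN; interior l_c = 45 − 18 = 27 → r_n = 195 kN.
  R_n,bearing = 2·151.7 + 4·195 = 1084 kN → 1084 / 2 = 542 kN.
Bolt shear governs: 224 kN.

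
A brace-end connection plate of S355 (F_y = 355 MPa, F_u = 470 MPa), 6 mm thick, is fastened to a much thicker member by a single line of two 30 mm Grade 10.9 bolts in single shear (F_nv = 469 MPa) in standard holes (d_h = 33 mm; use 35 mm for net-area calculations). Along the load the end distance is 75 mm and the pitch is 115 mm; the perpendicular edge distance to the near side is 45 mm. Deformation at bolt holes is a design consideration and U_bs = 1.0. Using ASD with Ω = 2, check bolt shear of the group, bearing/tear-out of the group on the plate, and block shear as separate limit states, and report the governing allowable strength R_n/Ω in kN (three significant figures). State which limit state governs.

Bolt shear: A_b = π·30²/4 = 706.9 mm²; R_n = 469 × 706.9 × 2 × 1 / 1000 = 663 kN → 663 / 2 = 332 kN.
Bearing: edge l_c = 58.5, r_n = 198 kN; interior l_c = 82, r_n = 203 kN; R_n = 198 + 1·203 = 401 kN → 201 kN.
Block shear: A_gv = 1140, A_nv = 825, A_nt = 165 mm²; R_n = min(0.6F_uA_nv, 0.6F_yA_gv) + U_bs·F_u·A_nt = 310.2 kN → 155 kN.
Block shear governs: 155 kN.

155 kN (block shear governs)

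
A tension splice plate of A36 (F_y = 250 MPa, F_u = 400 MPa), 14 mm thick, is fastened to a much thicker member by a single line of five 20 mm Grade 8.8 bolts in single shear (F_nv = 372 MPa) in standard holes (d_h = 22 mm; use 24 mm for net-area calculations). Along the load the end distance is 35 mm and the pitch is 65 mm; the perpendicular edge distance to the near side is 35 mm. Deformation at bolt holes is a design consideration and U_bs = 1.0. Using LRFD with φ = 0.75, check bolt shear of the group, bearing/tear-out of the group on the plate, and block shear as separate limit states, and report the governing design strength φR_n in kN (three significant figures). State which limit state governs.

Bolt shear: A_b = π·20²/4 = 314.2 mm²; R_n = 372 × 314.2 × 5 × 1 / 1000 = 584.3 kN → 0.75 × 584.3 = 438 kN.
Bearing: edge l_c = 24, r_n = 161.3 kN; interior l_c = 43, r_n = 268.8 kN; R_n = 161.3 + 4·268.8 = 1236 kN → 927 kN.
Block shear: A_gv = 4130, A_nv = 2618, A_nt = 322 mm²; R_n = min(0.6F_uA_nv, 0.6F_yA_gv) + U_bs·F_u·A_nt = 748.3 kN → 561 kN.
Bolt shear governs: 438 kN.

438 kN (bolt shear governs)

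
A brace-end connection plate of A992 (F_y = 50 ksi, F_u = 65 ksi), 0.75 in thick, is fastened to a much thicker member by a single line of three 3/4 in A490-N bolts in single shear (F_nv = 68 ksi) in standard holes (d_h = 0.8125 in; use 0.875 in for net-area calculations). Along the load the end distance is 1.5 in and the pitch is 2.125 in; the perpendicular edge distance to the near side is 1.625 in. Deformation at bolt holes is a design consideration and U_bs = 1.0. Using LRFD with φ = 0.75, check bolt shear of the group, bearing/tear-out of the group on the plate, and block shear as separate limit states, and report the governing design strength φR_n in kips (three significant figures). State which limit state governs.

67.6 kips (bolt shear governs)

Bolt shear: A_b = π·0.75²/4 = 0.4418 in²; R_n = 68 × 0.4418 × 3 × 1 = 90.12 kips → 0.75 × 90.12 = 67.6 kips.
Bearing: edge l_c = 1.094, r_n = 63.98 kips; interior l_c = 1.312, r_n = 76.78 kips; R_n = 63.98 + 2·76.78 = 217.5 kips → 163 kips.
Block shear: A_gv = 4.312, A_nv = 2.672, A_nt = 0.8906 in²; R_n = min(0.6F_uA_nv, 0.6F_yA_gv) + U_bs·F_u·A_nt = 162.1 kips → 122 kips.
Bolt shear governs: 67.6 kips.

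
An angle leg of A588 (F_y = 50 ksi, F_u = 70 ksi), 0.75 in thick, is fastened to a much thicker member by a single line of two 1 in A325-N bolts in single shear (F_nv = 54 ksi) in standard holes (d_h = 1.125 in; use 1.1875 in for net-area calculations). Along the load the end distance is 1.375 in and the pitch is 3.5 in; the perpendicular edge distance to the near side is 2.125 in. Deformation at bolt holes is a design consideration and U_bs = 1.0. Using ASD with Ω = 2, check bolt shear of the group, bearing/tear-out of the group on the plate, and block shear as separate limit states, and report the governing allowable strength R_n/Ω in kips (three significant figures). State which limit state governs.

Bolt shear: A_b = π·1²/4 = 0.7854 in²; R_n = 54 × 0.7854 × 2 × 1 = 84.82 kips → 84.82 / 2 = 42.4 kips.
Bearing: edge l_c = 0.8125, r_n = 51.19 kips; interior l_c = 2.375, r_n = 126 kips; R_n = 51.19 + 1·126 = 177.2 kips → 88.6 kips.
Block shear: A_gv = 3.656, A_nv = 2.32, A_nt = 1.148 in²; R_n = min(0.6F_uA_nv, 0.6F_yA_gv) + U_bs·F_u·A_nt = 177.8 kips → 88.9 kips.
Bolt shear governs: 42.4 kips.

42.4 kips (bolt shear governs)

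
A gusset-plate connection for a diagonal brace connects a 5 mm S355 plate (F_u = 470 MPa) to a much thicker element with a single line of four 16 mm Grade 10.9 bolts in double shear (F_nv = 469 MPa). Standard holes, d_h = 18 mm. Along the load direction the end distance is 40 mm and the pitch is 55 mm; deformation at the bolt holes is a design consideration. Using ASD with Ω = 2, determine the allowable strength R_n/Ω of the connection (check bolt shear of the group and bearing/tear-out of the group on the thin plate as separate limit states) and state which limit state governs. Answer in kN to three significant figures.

179 kN (bearing governs)

Bolt shear: A_b = π·16²/4 = 201.1 mm²; R_n = 469 × 201.1 × 4 × 2 / 1000 = 754.4 kN → 754.4 / 2 = 377 kN.
Bearing (1.2 l_c t F_u ≤ 2.4 d t F_u): upper limit = 2.4·16·5·470 / 1000 = 90.24 kN.
  Edge l_c = 40 − 18/2 = 31 → r_n = 87.42 kN; interior l_c = 55 − 18 = 37 → r_n = 90.24 kN.
  R_n,bearing = 1·87.42 + 3·90.24 = 358.1 kN → 358.1 / 2 = 179 kN.
Bearing governs: 179 kN.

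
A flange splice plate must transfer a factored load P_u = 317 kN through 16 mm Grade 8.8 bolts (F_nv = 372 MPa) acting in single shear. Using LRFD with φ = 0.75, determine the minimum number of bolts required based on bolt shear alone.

6 bolts

A_b = π·16²/4 = 201.1 mm².
Per-bolt design strength φR_n = 0.75 × 372 × 201.1 × 1 / 1000 = 56.1 kN.
n ≥ 317 / 56.1 = 5.651 → use 6 bolts.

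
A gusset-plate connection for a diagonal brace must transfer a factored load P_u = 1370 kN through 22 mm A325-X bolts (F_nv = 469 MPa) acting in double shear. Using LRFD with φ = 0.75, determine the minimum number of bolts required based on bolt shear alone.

6 bolts

A_b = π·22²/4 = 380.1 mm².
Per-bolt design strength φR_n = 0.75 × 469 × 380.1 × 2 / 1000 = 267.4 kN.
n ≥ 1370 / 267.4 = 5.123 → use 6 bolts.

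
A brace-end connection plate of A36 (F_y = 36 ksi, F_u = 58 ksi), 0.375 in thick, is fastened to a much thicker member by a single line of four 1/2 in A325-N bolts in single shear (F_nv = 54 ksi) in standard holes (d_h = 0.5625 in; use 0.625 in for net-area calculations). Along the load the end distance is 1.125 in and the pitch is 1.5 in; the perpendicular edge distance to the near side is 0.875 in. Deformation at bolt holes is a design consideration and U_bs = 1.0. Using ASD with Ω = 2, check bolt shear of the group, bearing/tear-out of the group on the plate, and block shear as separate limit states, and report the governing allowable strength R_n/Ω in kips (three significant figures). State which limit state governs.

21.2 kips (bolt shear governs)

Bolt shear: A_b = π·0.5²/4 = 0.1963 in²; R_n = 54 × 0.1963 × 4 × 1 = 42.41 kips → 42.41 / 2 = 21.2 kips.
Bearing: edge l_c = 0.8438, r_n = 22.02 kips; interior l_c = 0.9375, r_n = 24.47 kips; R_n = 22.02 + 3·24.47 = 95.43 kips → 47.7 kips.
Block shear: A_gv = 2.109, A_nv = 1.289, A_nt = 0.2109 in²; R_n = min(0.6F_uA_nv, 0.6F_yA_gv) + U_bs·F_u·A_nt = 57.09 kips → 28.5 kips.
Bolt shear governs: 21.2 kips.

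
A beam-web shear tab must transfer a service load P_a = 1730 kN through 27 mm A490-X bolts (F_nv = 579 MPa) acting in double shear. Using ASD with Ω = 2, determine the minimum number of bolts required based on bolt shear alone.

6 bolts

A_b = π·27²/4 = 572.6 mm².
Per-bolt allowable strength R_n/Ω = 579 × 572.6 × 2 / 1000 / 2 = 331.5 kN.
n ≥ 1730 / 331.5 = 5.219 → use 6 bolts.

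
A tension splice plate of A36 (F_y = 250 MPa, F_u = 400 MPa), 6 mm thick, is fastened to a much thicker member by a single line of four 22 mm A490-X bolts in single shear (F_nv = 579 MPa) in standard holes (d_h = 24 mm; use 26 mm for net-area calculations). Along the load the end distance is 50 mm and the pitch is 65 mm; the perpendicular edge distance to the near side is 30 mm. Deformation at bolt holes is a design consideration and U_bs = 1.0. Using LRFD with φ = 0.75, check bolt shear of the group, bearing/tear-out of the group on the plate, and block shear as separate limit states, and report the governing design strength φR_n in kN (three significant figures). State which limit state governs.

196 kN (block shear governs)

Bolt shear: A_b = π·22²/4 = 380.1 mm²; R_n = 579 × 380.1 × 4 × 1 / 1000 = 880.4 kN → 0.75 × 880.4 = 660 kN.
Bearing: edge l_c = 38, r_n = 109.4 kN; interior l_c = 41, r_n = 118.1 kN; R_n = 109.4 + 3·118.1 = 463.7 kN → 348 kN.
Block shear: A_gv = 1470, A_nv = 924, A_nt = 102 mm²; R_n = min(0.6F_uA_nv, 0.6F_yA_gv) + U_bs·F_u·A_nt = 261.3 kN → 196 kN.
Block shear governs: 196 kN.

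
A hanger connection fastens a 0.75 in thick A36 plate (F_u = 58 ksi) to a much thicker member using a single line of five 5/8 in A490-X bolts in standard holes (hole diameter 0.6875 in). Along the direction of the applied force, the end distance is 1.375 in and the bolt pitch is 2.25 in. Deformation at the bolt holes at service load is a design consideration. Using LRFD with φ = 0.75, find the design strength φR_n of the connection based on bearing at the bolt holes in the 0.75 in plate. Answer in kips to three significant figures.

Per bolt r_n = 1.2 l_c t F_u ≤ 2.4 d t F_u; upper limit = 2.4 × 0.625 × 0.75 × 58 = 65.25 kips.
Edge bolt: l_c = 1.375 − 0.6875/2 = 1.031 in → 1.2 × 1.031 × 0.75 × 58 = 53.83 → r_n = 53.83 kips.
Interior bolts: l_c = 2.25 − 0.6875 = 1.562 in → 1.2 × 1.562 × 0.75 × 58 = 81.56 → r_n = 65.25 kips.
R_n = 1 × 53.83 + 4 × 65.25 = 314.8 kips.
Design strength φR_n = 0.75 × 314.8 = 236 kips.

236 kips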